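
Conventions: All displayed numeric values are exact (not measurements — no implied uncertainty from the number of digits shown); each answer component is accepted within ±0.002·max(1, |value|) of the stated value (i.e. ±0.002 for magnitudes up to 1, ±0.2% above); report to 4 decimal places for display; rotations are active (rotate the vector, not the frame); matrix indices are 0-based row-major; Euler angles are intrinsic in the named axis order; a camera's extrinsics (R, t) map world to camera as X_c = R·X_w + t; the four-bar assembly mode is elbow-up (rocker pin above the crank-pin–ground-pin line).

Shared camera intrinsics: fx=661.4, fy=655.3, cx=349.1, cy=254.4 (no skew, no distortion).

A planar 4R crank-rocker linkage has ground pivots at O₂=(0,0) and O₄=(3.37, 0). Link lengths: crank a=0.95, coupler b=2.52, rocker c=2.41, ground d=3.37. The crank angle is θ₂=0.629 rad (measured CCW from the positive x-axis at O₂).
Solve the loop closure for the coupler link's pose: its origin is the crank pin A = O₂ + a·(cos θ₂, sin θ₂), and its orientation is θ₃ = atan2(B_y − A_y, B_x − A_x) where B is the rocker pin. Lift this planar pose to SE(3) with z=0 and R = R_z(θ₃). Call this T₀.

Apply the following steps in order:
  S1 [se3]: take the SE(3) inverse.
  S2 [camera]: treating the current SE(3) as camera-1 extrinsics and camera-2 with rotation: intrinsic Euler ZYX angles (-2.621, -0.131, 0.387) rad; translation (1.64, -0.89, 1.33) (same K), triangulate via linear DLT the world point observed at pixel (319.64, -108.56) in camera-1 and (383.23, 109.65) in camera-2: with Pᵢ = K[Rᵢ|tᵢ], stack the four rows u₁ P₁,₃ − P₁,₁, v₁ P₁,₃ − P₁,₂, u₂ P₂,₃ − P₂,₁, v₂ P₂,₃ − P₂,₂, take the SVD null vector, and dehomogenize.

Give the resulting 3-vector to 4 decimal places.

result = (1.4047, -0.2374, 1.8346)

source (fourbar_fk): coupler pose = R=[0.7286 -0.6850 0.0000; 0.6850 0.7286 0.0000; 0.0000 0.0000 1.0000], t=(0.7682, 0.5589, 0.0000)
after S1 (invert_se3): R=[0.7286 0.6850 0.0000; -0.6850 0.7286 0.0000; 0.0000 0.0000 1.0000], t=(-0.9425, 0.1190, 0.0000)
after S2 (triangulate): (1.4047, -0.2374, 1.8346)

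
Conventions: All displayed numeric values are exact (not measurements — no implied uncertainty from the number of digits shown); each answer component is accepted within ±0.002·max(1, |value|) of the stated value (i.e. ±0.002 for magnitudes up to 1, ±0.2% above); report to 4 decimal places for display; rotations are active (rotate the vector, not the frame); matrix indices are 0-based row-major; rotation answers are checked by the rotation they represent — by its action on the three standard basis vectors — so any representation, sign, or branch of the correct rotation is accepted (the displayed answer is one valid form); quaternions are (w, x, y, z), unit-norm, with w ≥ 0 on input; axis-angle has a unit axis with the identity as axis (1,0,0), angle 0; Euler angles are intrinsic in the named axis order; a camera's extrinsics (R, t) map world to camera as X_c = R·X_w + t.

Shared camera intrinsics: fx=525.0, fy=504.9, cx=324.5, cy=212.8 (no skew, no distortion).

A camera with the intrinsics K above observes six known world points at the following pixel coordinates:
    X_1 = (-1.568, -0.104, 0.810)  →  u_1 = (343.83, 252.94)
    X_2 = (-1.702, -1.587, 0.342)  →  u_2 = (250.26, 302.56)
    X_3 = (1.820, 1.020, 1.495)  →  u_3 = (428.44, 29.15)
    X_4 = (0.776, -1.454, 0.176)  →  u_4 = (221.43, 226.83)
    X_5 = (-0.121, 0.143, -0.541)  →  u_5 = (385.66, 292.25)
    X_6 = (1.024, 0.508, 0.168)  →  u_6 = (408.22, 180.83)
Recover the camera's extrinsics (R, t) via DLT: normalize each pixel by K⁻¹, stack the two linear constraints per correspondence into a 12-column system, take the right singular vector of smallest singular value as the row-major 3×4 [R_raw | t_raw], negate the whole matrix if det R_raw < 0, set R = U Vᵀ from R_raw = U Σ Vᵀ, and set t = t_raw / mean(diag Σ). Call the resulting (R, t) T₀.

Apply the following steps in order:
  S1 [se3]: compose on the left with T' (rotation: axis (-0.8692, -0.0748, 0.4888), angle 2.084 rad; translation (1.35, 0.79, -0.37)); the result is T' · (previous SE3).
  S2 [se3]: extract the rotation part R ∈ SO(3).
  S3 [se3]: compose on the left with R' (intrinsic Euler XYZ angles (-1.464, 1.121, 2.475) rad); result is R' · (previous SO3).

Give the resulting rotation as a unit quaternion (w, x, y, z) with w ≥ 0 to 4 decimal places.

source (pnp_recover): camera pose = R=[-0.0612 0.9818 -0.1797; -0.5306 -0.1845 -0.8273; -0.8454 0.0448 0.5322], t=(0.4400, 0.4400, 6.0600)
after S1 (compose_se3): R=[0.7263 0.6533 -0.2140; -0.3699 0.6338 0.6793; 0.5794 -0.4142 0.7019], t=(-2.7487, 5.0659, -1.7939)
after S2 (rot_of_se3): [0.7263 0.6533 -0.2140; -0.3699 0.6338 0.6793; 0.5794 -0.4142 0.7019]
after S3 (compose_so3): [0.3731 -0.7666 0.5226; 0.6356 0.6215 0.4580; -0.6759 0.1613 0.7191]

rotation (quat) = (0.8237, -0.0900, 0.3638, 0.4256)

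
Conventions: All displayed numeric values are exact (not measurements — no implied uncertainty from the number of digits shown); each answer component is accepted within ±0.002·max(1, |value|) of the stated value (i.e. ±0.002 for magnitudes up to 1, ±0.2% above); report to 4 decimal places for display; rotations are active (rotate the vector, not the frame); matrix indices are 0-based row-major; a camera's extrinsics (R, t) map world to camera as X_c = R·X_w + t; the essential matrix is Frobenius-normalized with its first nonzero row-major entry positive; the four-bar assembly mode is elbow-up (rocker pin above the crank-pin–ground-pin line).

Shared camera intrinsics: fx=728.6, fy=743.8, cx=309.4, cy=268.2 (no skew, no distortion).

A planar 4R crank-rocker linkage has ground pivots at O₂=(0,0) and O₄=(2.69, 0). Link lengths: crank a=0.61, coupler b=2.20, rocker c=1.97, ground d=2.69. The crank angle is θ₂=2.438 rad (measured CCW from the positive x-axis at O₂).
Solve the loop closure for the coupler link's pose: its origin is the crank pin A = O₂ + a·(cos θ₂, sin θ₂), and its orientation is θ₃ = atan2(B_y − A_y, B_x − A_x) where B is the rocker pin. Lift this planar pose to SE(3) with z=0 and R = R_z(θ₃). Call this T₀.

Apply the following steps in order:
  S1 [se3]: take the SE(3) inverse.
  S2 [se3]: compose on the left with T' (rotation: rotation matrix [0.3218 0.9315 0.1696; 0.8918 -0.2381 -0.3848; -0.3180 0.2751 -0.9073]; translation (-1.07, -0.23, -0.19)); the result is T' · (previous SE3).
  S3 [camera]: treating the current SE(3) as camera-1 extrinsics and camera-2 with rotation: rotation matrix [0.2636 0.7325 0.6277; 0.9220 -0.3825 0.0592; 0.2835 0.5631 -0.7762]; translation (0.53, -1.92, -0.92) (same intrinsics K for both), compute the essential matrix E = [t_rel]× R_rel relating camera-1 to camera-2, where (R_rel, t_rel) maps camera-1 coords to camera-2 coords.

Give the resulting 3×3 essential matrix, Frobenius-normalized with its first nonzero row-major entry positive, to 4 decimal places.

source (fourbar_fk): coupler pose = R=[0.8610 -0.5086 0.0000; 0.5086 0.8610 0.0000; 0.0000 0.0000 1.0000], t=(-0.4651, 0.3946, 0.0000)
after S1 (invert_se3): R=[0.8610 0.5086 0.0000; -0.5086 0.8610 0.0000; 0.0000 0.0000 1.0000], t=(0.1998, -0.5764, 0.0000)
after S2 (compose_se3): R=[-0.1967 0.9657 0.1696; 0.8889 0.2486 -0.3848; -0.4137 0.0751 -0.9073], t=(-1.5426, 0.0854, -0.4121)
after S3 (essential): [0.2466 0.4149 0.4178; 0.1358 0.2163 0.1689; -0.3213 -0.3248 0.5385]

matrix = [0.2466 0.4149 0.4178; 0.1358 0.2163 0.1689; -0.3213 -0.3248 0.5385]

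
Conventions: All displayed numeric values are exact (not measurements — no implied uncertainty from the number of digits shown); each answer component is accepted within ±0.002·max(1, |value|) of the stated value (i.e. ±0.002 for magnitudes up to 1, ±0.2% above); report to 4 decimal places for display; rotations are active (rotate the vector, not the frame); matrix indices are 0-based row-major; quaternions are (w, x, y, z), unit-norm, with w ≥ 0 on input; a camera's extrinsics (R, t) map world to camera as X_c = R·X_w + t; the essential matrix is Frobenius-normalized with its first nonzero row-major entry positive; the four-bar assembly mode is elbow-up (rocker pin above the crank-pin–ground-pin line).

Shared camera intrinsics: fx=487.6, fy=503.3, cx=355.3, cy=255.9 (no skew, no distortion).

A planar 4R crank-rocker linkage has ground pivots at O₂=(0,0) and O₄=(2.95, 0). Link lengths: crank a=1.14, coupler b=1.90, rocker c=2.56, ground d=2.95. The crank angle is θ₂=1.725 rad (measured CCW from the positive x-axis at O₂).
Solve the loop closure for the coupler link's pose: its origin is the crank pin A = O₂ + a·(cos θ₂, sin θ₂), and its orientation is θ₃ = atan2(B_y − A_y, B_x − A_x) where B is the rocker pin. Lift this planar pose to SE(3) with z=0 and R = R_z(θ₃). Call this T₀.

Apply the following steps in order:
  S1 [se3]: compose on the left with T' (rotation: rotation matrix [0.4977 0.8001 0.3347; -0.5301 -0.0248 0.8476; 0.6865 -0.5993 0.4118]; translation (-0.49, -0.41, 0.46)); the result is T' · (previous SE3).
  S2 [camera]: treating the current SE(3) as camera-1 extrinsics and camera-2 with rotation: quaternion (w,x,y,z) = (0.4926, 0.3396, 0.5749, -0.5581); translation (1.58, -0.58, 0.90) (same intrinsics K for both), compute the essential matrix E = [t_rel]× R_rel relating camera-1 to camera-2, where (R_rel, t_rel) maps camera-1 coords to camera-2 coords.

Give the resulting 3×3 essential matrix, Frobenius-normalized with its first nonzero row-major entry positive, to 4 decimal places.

matrix = [0.4366 0.1849 0.2462; 0.5177 0.0205 -0.3816; -0.1129 -0.1784 -0.5059]

source (fourbar_fk): coupler pose = R=[0.8633 -0.5047 0.0000; 0.5047 0.8633 0.0000; 0.0000 0.0000 1.0000], t=(-0.1751, 1.1265, 0.0000)
after S1 (compose_se3): R=[0.8335 0.4396 0.3347; -0.4701 0.2461 0.8476; 0.2902 -0.8638 0.4118], t=(0.3242, -0.3451, -0.3353)
after S2 (essential): [0.4366 0.1849 0.2462; 0.5177 0.0205 -0.3816; -0.1129 -0.1784 -0.5059]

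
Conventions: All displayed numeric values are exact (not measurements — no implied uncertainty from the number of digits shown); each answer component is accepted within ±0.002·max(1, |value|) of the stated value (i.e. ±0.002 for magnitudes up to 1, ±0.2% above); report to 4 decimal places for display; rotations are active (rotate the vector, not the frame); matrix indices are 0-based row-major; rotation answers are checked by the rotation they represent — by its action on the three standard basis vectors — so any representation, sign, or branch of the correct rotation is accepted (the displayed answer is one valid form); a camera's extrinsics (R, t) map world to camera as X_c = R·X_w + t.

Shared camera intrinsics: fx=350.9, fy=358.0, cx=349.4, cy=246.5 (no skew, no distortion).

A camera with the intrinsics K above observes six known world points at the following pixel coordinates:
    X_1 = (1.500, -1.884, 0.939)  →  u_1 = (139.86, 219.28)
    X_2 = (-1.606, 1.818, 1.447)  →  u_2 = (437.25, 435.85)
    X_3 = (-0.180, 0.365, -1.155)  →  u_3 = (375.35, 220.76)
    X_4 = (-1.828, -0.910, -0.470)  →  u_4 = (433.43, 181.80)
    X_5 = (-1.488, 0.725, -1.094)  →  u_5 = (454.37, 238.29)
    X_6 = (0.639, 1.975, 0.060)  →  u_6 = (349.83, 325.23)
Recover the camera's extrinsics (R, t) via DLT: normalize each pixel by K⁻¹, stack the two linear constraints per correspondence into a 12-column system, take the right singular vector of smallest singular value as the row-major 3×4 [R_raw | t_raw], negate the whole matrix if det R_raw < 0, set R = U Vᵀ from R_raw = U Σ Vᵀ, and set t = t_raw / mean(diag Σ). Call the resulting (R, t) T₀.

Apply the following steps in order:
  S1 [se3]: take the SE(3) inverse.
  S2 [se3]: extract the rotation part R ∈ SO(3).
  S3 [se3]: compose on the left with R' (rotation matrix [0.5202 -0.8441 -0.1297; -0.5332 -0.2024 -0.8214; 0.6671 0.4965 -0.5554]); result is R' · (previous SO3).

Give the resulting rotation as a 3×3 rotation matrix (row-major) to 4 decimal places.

source (pnp_recover): camera pose = R=[-0.8047 0.4388 -0.3999; -0.0219 0.6512 0.7586; 0.5933 0.6192 -0.5144], t=(-0.3200, 0.2000, 5.3299)
after S1 (invert_se3): R=[-0.8047 -0.0219 0.5933; 0.4388 0.6512 0.6192; -0.3999 0.7586 -0.5144], t=(-3.4153, -3.2899, 2.4622)
after S2 (rot_of_se3): [-0.8047 -0.0219 0.5933; 0.4388 0.6512 0.6192; -0.3999 0.7586 -0.5144]
after S3 (compose_so3): [-0.7371 -0.6595 -0.1473; 0.6688 -0.7432 -0.0191; -0.0968 -0.1126 0.9889]

rotation (matrix) = ((-0.7371, -0.6595, -0.1473), (0.6688, -0.7432, -0.0191), (-0.0968, -0.1126, 0.9889))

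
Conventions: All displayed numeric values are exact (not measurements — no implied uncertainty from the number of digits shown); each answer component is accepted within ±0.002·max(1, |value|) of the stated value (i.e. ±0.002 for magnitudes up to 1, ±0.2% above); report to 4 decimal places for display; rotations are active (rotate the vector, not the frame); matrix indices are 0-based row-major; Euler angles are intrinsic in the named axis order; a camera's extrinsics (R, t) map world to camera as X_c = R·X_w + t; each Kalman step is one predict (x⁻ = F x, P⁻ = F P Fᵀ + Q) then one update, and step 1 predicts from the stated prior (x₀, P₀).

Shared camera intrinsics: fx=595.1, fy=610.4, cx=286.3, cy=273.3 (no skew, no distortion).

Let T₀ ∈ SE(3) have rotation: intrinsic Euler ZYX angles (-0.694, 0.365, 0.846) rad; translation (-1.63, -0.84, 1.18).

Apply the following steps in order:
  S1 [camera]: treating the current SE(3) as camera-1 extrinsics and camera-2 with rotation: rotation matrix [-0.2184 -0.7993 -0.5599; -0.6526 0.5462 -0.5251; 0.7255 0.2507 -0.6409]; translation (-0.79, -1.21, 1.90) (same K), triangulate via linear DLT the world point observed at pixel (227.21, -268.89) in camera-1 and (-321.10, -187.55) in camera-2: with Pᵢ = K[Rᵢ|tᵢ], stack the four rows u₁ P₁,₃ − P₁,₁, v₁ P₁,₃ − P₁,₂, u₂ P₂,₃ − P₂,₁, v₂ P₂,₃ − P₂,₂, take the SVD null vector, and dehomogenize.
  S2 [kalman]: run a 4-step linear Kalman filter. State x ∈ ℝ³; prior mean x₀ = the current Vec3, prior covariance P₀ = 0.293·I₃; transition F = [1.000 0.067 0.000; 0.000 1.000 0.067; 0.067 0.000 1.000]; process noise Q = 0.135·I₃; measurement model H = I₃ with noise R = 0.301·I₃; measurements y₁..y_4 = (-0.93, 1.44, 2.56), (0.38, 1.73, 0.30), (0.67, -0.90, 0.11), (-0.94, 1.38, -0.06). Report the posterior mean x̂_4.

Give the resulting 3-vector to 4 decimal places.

result = (-0.1989, 0.8722, 0.2889)

after S1 (triangulate): (1.3109, 1.2105, 0.9686)
after S2 (kf_track): (-0.1989, 0.8722, 0.2889)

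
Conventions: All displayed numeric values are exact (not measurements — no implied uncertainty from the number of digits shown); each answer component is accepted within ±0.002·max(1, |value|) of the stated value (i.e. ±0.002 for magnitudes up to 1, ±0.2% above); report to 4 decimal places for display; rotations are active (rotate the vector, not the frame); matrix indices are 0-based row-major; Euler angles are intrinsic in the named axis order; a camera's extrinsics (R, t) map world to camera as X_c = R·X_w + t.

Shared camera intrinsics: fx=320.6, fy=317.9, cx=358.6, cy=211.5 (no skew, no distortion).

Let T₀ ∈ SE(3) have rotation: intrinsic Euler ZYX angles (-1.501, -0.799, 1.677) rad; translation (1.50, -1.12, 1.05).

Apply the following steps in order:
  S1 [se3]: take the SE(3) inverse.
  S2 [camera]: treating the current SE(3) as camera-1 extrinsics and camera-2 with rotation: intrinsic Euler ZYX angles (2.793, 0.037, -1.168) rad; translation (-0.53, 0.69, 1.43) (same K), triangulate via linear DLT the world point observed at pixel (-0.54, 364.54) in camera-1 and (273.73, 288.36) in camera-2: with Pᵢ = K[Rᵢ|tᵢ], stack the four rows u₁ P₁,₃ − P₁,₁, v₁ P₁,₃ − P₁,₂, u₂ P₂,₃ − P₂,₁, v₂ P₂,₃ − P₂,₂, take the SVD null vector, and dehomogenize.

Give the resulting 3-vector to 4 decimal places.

after S1 (invert_se3): R=[0.0486 -0.6957 0.7167; -0.1554 0.7035 0.6935; -0.9866 -0.1451 -0.0739], t=(-1.6047, 0.2929, 1.3950)
after S2 (triangulate): (-0.3805, 0.5194, 0.1352)

result = (-0.3805, 0.5194, 0.1352)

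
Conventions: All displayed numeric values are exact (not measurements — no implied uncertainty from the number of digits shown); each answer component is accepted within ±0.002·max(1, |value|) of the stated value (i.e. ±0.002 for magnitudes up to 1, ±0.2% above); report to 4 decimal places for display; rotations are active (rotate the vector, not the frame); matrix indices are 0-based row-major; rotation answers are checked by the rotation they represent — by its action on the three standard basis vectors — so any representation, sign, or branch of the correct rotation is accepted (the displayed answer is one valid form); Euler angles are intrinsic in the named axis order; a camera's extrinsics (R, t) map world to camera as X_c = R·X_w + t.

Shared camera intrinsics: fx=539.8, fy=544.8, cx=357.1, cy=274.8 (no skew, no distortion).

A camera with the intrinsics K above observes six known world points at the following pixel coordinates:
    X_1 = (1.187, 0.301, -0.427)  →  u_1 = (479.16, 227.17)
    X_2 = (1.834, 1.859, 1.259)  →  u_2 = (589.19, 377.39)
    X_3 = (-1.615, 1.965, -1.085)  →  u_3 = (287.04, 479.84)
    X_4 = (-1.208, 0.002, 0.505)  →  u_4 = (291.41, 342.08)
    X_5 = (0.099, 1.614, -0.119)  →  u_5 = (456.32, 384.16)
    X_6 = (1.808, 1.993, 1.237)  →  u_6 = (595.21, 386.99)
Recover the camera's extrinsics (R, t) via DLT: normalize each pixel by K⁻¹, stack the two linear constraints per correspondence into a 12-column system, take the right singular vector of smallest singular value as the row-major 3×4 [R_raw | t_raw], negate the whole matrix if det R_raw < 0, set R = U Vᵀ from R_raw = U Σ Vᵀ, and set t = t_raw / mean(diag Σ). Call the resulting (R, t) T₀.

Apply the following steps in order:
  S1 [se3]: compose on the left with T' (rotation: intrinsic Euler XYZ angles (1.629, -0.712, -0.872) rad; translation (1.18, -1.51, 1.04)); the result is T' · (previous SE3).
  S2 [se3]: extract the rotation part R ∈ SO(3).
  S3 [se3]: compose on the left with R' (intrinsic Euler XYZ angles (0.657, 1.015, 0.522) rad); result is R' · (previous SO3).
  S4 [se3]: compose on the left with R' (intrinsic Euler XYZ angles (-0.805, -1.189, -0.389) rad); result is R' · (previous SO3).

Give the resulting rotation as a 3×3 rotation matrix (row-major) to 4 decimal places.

source (pnp_recover): camera pose = R=[0.8914 0.4313 0.1391; -0.4334 0.7218 0.5395; 0.1323 -0.5412 0.8304], t=(0.2100, 0.0101, 6.2804)
after S1 (compose_se3): R=[0.0964 0.9821 -0.1621; -0.2017 -0.1402 -0.9694; -0.9747 0.1262 0.1845], t=(-2.8152, -6.3408, 0.6040)
after S2 (rot_of_se3): [0.0964 0.9821 -0.1621; -0.2017 -0.1402 -0.9694; -0.9747 0.1262 0.1845]
after S3 (compose_so3): [-0.7308 0.5932 0.3376; 0.3093 0.7288 -0.6109; -0.6085 -0.3420 -0.7161]
after S4 (compose_so3): [0.3564 0.6249 0.6946; -0.1468 0.7716 -0.6189; -0.9227 0.1186 0.3668]

rotation (matrix) = ((0.3564, 0.6249, 0.6946), (-0.1468, 0.7716, -0.6189), (-0.9227, 0.1186, 0.3668))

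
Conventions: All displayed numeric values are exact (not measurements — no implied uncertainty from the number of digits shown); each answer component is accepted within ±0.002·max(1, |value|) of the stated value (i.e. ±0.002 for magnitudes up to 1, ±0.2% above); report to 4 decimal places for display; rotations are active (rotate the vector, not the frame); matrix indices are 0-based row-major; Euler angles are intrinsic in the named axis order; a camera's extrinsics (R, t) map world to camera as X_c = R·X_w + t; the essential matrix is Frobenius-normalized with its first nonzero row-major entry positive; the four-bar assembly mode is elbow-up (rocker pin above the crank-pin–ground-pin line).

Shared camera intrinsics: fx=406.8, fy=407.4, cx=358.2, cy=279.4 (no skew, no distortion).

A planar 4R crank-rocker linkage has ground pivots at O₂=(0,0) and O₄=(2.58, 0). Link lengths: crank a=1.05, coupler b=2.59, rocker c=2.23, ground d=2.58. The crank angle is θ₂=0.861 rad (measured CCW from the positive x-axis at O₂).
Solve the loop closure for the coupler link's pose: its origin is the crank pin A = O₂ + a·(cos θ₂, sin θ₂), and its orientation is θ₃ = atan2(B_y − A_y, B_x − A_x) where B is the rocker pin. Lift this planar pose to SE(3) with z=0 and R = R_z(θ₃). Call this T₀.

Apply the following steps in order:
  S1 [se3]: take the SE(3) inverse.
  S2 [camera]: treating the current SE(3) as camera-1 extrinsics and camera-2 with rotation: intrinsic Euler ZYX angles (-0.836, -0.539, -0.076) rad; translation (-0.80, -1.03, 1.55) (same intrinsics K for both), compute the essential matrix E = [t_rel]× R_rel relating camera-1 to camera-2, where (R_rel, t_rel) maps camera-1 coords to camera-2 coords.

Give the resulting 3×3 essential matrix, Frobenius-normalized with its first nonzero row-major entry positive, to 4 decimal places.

source (fourbar_fk): coupler pose = R=[0.8371 -0.5471 0.0000; 0.5471 0.8371 0.0000; 0.0000 0.0000 1.0000], t=(0.6843, 0.7964, 0.0000)
after S1 (invert_se3): R=[0.8371 0.5471 0.0000; -0.5471 0.8371 0.0000; 0.0000 0.0000 1.0000], t=(-1.0085, -0.2923, 0.0000)
after S2 (essential): [0.0129 0.4440 0.5458; -0.5359 -0.2271 0.2382; -0.2785 -0.1664 0.0631]

matrix = [0.0129 0.4440 0.5458; -0.5359 -0.2271 0.2382; -0.2785 -0.1664 0.0631]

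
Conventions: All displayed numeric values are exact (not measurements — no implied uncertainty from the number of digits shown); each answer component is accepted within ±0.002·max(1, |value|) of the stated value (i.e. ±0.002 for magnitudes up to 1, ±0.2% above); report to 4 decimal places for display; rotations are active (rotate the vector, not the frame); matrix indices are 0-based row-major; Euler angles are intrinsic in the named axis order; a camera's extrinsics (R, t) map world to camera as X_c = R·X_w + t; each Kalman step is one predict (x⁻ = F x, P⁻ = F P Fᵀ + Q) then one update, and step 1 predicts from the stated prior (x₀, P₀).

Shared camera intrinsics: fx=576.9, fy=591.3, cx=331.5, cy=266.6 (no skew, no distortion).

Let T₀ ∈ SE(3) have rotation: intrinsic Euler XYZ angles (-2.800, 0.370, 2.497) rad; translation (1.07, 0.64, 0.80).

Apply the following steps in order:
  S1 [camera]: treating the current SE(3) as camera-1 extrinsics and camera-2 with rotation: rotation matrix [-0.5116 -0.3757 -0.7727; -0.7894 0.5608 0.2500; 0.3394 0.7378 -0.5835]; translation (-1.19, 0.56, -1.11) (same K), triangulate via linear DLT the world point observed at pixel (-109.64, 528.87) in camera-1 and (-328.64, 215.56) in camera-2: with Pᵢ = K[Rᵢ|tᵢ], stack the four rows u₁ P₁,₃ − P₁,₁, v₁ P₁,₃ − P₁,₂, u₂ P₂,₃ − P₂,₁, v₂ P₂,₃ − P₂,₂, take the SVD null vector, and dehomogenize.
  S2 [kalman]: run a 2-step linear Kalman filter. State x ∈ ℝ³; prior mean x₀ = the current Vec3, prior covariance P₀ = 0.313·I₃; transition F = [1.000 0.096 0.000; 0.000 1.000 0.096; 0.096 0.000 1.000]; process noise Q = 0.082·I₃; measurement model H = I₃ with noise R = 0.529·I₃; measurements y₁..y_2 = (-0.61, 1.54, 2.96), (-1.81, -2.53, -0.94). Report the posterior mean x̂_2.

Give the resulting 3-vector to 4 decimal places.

after S1 (triangulate): (1.3100, 1.2979, -1.3979)
after S2 (kf_track): (-0.3083, -0.1391, -0.1389)

result = (-0.3083, -0.1391, -0.1389)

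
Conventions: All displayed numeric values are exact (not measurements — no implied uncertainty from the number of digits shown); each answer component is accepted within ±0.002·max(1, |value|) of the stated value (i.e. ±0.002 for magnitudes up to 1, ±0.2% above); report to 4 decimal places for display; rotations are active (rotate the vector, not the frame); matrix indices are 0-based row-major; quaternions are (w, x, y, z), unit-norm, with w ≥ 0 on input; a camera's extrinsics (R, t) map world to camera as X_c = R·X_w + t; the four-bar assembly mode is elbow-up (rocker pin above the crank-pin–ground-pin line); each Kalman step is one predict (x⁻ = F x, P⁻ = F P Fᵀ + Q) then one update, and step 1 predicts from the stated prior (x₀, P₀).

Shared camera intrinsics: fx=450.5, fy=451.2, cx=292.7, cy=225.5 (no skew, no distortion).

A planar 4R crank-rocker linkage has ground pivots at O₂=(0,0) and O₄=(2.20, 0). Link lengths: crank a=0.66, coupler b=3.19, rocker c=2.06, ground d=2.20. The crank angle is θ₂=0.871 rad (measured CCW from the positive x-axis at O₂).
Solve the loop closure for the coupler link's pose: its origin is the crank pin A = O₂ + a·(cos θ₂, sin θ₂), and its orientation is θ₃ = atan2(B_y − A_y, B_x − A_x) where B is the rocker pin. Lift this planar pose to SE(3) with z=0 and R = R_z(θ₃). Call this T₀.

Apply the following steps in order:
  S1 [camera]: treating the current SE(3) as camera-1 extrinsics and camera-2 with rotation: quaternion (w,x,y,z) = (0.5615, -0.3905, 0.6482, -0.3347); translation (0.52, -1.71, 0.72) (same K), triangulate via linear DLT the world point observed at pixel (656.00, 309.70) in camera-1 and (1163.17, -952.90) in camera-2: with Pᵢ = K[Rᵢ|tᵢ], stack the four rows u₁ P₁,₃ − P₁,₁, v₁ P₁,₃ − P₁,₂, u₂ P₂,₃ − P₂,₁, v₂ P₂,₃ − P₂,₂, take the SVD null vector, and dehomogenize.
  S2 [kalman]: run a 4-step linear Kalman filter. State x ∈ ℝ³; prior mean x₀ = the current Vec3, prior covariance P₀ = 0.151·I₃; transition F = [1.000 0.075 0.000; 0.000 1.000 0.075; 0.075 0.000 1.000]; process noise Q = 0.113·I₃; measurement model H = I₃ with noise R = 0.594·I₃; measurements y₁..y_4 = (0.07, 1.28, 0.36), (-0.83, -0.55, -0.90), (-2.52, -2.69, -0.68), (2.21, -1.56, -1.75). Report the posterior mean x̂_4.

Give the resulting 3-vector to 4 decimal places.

source (fourbar_fk): coupler pose = R=[0.9295 -0.3688 0.0000; 0.3688 0.9295 0.0000; 0.0000 0.0000 1.0000], t=(0.4251, 0.5049, 0.0000)
after S1 (triangulate): (0.2749, -0.4422, 1.0462)
after S2 (kf_track): (0.0036, -1.1888, -0.7133)

result = (0.0036, -1.1888, -0.7133)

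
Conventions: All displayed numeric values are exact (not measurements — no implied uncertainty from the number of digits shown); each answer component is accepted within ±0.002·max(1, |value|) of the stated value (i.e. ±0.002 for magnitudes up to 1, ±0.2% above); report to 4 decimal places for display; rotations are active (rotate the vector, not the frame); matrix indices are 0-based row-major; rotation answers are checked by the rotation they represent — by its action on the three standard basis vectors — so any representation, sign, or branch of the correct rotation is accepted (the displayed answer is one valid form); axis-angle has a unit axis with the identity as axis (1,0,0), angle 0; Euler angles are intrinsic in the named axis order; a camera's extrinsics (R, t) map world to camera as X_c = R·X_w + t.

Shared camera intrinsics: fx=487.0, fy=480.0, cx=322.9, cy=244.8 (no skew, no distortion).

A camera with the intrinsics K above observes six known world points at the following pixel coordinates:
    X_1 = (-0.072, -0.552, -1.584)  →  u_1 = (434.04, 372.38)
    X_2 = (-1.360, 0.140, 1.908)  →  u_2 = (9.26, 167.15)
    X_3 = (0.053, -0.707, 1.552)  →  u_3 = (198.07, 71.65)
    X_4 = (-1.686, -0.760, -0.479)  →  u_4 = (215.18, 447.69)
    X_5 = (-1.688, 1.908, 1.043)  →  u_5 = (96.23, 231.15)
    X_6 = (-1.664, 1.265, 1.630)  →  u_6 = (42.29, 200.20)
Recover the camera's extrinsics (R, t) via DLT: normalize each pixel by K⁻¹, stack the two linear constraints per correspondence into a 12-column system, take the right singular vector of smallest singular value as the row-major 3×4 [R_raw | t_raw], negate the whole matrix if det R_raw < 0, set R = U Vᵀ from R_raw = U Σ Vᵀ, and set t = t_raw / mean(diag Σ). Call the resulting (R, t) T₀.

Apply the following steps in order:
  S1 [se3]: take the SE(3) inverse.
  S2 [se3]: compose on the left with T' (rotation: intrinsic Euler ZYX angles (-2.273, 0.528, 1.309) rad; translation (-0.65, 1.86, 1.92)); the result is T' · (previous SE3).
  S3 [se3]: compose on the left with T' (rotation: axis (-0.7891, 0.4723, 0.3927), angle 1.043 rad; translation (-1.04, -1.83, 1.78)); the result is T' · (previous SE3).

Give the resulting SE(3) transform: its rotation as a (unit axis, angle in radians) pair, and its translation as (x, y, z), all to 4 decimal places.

rotation (axis_angle) = ((-0.3728, 0.4167, -0.8291), 1.4529), translation = (-4.8624, 0.3693, -1.0157)

source (pnp_recover): camera pose = R=[0.7316 -0.3113 -0.6064; -0.6773 -0.2309 -0.6986; 0.0775 0.9218 -0.3798], t=(-0.0900, -0.1300, 4.2501)
after S1 (invert_se3): R=[0.7316 -0.6773 0.0775; -0.3113 -0.2309 0.9218; -0.6064 -0.6986 -0.3798], t=(-0.3514, -3.9759, 1.4687)
after S2 (compose_se3): R=[0.1264 0.9788 0.1612; -0.6328 0.2047 -0.7468; -0.7640 -0.0076 0.6452], t=(-1.1965, 5.0036, -0.8920)
after S3 (compose_se3): R=[0.2403 0.6862 0.6866; -0.9604 0.2709 0.0653; -0.1411 -0.6751 0.7241], t=(-4.8624, 0.3693, -1.0157)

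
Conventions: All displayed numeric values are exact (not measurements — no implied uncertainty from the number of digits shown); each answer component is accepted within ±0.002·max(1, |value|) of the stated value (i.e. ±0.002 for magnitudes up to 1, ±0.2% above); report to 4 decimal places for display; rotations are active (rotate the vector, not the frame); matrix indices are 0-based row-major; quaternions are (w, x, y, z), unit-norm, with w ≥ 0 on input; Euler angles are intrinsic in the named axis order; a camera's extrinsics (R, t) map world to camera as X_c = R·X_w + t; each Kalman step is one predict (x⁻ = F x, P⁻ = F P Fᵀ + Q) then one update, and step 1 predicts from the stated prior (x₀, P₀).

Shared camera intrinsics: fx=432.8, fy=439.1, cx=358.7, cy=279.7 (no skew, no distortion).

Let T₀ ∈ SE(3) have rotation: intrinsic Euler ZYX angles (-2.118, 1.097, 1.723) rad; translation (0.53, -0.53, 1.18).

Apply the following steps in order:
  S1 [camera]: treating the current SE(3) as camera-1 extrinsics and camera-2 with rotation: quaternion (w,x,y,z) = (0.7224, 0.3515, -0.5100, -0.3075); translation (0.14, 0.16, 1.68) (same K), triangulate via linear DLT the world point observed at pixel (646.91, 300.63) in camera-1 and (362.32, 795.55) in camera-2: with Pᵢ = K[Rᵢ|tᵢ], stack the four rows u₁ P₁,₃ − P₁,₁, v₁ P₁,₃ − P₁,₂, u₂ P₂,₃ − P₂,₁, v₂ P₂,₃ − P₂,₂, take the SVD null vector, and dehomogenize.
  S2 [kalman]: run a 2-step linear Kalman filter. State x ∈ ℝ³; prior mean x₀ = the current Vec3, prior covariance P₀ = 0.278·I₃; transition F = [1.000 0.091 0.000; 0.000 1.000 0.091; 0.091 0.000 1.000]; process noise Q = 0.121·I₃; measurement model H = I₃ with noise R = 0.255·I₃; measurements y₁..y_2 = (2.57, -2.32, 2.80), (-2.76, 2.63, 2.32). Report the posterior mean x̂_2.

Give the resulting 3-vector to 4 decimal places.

after S1 (triangulate): (-1.0580, -0.5241, -0.2287)
after S2 (kf_track): (-0.8774, 0.6575, 2.0340)

result = (-0.8774, 0.6575, 2.0340)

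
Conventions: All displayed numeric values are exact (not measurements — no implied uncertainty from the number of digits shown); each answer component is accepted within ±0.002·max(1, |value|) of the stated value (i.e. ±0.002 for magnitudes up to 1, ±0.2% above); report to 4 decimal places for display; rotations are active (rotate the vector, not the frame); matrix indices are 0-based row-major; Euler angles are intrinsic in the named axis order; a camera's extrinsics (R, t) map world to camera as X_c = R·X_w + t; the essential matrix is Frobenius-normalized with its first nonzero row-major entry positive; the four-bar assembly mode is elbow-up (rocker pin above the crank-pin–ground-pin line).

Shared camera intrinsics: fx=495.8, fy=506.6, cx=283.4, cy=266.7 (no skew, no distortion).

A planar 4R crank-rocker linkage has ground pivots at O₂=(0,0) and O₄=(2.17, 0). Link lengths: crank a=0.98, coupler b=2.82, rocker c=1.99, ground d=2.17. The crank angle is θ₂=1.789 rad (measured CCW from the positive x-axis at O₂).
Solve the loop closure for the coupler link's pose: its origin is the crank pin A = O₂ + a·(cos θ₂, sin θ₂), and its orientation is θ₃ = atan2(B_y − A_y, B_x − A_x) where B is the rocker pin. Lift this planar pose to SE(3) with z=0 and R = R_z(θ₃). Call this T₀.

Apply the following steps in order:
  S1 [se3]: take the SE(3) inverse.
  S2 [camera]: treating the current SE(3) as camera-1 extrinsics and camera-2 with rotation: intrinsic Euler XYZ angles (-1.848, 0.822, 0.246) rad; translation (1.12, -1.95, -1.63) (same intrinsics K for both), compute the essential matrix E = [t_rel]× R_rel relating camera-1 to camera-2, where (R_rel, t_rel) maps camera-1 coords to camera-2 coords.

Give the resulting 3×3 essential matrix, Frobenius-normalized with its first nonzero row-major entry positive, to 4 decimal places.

source (fourbar_fk): coupler pose = R=[0.9326 -0.3609 0.0000; 0.3609 0.9326 0.0000; 0.0000 0.0000 1.0000], t=(-0.2121, 0.9568, 0.0000)
after S1 (invert_se3): R=[0.9326 0.3609 0.0000; -0.3609 0.9326 0.0000; 0.0000 0.0000 1.0000], t=(-0.1475, -0.9688, 0.0000)
after S2 (essential): [0.2460 -0.4662 -0.4368; 0.2375 -0.3763 0.3712; -0.0955 0.1268 -0.4127]

matrix = [0.2460 -0.4662 -0.4368; 0.2375 -0.3763 0.3712; -0.0955 0.1268 -0.4127]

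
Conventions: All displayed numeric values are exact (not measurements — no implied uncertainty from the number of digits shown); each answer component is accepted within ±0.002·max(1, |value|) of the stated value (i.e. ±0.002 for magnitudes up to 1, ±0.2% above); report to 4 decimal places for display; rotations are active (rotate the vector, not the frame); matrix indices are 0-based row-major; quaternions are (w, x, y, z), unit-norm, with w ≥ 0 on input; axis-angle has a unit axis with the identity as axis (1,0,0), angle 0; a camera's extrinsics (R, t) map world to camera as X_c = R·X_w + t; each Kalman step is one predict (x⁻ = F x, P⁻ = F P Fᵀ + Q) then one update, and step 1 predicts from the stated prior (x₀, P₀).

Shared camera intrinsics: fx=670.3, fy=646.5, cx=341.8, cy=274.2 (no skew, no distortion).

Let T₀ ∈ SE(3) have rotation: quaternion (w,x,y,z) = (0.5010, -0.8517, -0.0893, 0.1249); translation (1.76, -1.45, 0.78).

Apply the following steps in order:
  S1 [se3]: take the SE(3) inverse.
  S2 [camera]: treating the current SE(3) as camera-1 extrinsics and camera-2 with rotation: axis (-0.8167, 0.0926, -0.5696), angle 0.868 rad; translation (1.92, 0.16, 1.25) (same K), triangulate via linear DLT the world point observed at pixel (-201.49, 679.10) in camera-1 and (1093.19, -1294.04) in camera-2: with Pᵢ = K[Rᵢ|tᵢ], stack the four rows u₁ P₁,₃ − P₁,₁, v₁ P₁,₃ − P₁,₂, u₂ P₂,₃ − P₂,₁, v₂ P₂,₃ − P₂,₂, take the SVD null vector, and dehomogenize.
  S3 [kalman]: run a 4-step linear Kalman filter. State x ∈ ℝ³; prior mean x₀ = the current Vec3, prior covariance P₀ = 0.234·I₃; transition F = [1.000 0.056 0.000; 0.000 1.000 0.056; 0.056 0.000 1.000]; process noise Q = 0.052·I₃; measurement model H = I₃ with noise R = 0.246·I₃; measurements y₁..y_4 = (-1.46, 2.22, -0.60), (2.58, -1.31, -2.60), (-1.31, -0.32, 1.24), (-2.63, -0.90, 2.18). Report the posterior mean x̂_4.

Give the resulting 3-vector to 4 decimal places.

after S1 (invert_se3): R=[0.9528 0.2773 -0.1233; 0.0270 -0.4820 -0.8757; -0.3022 0.8311 -0.4668], t=(-1.1788, -0.0633, 2.1012)
after S2 (triangulate): (-1.0365, -0.6449, -1.6402)
after S3 (kf_track): (-1.1195, -0.4856, 0.3995)

result = (-1.1195, -0.4856, 0.3995)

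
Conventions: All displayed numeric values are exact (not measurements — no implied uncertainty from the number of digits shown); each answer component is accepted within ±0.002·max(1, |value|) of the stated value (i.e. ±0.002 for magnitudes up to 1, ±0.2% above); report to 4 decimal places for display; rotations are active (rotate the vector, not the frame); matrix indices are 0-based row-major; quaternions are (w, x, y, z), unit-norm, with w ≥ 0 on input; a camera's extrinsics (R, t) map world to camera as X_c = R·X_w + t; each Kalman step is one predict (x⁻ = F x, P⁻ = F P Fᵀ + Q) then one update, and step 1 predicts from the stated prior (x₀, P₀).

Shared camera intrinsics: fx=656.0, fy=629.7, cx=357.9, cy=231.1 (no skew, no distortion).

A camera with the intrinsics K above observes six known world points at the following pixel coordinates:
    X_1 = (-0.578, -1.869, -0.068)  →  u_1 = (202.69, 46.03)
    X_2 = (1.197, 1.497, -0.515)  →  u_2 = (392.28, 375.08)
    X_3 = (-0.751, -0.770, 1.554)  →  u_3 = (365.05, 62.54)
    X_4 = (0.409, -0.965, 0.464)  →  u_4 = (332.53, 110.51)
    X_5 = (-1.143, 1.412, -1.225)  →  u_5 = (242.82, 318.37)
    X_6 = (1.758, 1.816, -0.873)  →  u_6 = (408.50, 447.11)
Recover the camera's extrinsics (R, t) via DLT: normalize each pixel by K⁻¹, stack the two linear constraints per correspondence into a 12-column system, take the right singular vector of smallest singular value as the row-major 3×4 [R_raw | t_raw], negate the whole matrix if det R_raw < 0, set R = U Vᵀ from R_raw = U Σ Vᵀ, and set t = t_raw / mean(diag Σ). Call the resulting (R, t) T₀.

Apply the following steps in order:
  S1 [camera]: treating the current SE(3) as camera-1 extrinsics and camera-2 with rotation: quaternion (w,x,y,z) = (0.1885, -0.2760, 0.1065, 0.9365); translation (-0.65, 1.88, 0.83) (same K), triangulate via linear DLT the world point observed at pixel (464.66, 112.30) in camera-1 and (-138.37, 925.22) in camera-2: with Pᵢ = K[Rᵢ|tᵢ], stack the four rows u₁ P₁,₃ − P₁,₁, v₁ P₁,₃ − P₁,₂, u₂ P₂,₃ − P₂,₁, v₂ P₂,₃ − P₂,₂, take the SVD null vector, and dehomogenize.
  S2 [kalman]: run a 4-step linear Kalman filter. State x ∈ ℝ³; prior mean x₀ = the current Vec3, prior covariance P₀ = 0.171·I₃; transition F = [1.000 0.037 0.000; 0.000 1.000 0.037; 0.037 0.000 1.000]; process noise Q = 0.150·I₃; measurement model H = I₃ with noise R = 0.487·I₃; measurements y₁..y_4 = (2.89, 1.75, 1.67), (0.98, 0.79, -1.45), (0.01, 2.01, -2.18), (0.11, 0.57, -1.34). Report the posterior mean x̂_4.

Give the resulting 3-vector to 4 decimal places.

result = (0.4563, 0.9559, -0.9003)

source (pnp_recover): camera pose = R=[0.5124 0.3785 0.7709; 0.3012 0.7615 -0.5740; -0.8042 0.5263 0.2762], t=(-0.4400, -0.2999, 6.8594)
after S1 (triangulate): (0.2247, -0.0119, 1.9496)
after S2 (kf_track): (0.4563, 0.9559, -0.9003)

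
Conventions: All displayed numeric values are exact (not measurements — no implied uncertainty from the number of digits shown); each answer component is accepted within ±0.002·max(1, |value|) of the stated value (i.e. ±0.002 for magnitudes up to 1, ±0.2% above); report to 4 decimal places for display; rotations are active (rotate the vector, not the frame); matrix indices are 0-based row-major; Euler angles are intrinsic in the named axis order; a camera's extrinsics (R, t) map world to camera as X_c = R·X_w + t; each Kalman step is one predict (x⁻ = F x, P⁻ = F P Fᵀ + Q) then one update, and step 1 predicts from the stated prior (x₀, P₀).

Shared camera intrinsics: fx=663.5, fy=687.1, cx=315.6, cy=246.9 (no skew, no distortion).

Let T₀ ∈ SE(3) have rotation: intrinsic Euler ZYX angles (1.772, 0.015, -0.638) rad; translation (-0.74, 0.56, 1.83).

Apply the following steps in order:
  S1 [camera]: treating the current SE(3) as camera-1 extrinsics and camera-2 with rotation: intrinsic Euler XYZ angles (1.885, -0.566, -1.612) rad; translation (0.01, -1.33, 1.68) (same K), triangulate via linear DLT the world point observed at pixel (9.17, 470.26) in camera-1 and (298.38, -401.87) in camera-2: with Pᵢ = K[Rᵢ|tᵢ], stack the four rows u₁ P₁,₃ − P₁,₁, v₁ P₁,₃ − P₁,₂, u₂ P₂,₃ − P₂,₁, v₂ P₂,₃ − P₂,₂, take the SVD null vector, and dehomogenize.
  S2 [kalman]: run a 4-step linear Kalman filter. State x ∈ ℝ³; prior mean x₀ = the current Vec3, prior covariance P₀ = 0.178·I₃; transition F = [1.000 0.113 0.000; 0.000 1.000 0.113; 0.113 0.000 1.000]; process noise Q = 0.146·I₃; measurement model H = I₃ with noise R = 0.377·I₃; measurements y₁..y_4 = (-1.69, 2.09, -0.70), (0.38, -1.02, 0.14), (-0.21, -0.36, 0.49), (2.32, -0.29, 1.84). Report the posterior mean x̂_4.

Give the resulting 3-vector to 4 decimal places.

result = (0.9923, -0.1042, 0.9602)

after S1 (triangulate): (0.0949, 0.0478, 0.1621)
after S2 (kf_track): (0.9923, -0.1042, 0.9602)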